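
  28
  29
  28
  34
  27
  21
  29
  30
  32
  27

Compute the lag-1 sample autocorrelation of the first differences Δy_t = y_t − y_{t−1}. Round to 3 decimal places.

First differences Δy: 1, -1, 6, -7, -6, 8, 1, 2, -5
Mean of differences = -0.1111
Numerator Σ(Δy_t−Δȳ)(Δy_{t+1}−Δȳ) = -54.6790
Denominator Σ(Δy_t−Δȳ)² = 216.8889
r_1(Δy) = -54.6790 / 216.8889 = -0.252

-0.252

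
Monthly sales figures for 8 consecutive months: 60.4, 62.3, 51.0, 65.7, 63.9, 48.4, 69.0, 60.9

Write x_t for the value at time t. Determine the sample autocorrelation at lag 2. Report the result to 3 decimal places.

Mean x̄ = (60.4 + 62.3 + 51.0 + 65.7 + 63.9 + 48.4 + 69.0 + 60.9)/8 = 60.2000
Deviations from mean: 0.2000, 2.1000, -9.2000, 5.5000, 3.7000, -11.8000, 8.8000, 0.7000
Σ(x_t−x̄)(x_{t+2}−x̄) = (-1.8400) + (11.5500) + (-34.0400) + (-64.9000) + (32.5600) + (-8.2600) = -64.9300
Denominator Σ(x_t−x̄)² = 350.2000
r_2 = -64.9300 / 350.2000 = -0.185

-0.185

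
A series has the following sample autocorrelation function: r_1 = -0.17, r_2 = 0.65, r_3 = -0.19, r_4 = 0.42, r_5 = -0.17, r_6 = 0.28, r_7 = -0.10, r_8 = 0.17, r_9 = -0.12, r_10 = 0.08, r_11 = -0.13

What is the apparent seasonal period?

The largest autocorrelation is r_2 = 0.65, with weaker echoes at lags 4 (0.42), 6 (0.28) and 8 (0.17); the remaining lags stay at or below 0.08.
The dominant spike at lag 2 indicates a seasonal period of 2.

2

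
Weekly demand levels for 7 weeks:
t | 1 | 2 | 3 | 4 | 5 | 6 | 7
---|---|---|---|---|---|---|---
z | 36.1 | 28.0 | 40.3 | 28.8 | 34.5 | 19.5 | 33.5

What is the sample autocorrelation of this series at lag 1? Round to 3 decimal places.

Mean z̄ = (36.1 + 28.0 + 40.3 + 28.8 + 34.5 + 19.5 + 33.5)/7 = 31.5286
Numerator Σ_{t=1}^{6}(z_t−z̄)(z_{t+1}−z̄) = -138.5780
Denominator Σ(z_t−z̄)² = 275.1343
r_1 = -138.5780 / 275.1343 = -0.504

-0.504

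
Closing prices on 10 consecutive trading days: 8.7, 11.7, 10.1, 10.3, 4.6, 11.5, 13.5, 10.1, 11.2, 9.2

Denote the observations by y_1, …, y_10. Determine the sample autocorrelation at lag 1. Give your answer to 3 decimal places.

Mean ȳ = (8.7 + 11.7 + 10.1 + 10.3 + 4.6 + 11.5 + 13.5 + 10.1 + 11.2 + 9.2)/10 = 10.0900
Numerator Σ_{t=1}^{9}(y_t−ȳ)(y_{t+1}−ȳ) = -7.2481
Denominator Σ(y_t−ȳ)² = 50.3490
r_1 = -7.2481 / 50.3490 = -0.144

-0.144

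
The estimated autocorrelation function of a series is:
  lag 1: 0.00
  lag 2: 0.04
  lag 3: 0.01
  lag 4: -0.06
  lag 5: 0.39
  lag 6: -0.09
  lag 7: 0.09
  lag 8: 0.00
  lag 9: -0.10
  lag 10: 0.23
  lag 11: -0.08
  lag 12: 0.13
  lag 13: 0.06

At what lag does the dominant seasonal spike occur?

5

The largest autocorrelation is r_5 = 0.39, with a weaker echo at lag 10 (0.23); the remaining lags stay at or below 0.13.
The dominant spike at lag 5 indicates a seasonal period of 5.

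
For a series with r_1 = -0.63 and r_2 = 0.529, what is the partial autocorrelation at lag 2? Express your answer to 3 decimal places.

φ_{22} = (r_2 − r_1²) / (1 − r_1²)
r_1² = (-0.63)² = 0.3969
Numerator = 0.529 − 0.3969 = 0.1321; denominator = 1 − 0.3969 = 0.6031
φ_{22} = 0.1321 / 0.6031 = 0.219

0.219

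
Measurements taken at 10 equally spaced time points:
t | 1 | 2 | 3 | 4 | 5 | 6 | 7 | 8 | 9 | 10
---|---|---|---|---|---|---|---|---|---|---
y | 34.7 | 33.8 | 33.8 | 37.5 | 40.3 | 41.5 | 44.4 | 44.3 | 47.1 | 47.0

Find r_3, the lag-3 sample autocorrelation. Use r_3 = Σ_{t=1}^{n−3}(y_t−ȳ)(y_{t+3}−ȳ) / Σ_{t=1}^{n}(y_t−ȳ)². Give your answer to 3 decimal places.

0.127

Mean ȳ = (34.7 + 33.8 + 33.8 + 37.5 + 40.3 + 41.5 + 44.4 + 44.3 + 47.1 + 47.0)/10 = 40.4400
Numerator Σ_{t=1}^{7}(y_t−ȳ)(y_{t+3}−ȳ) = 31.6212
Denominator Σ(y_t−ȳ)² = 248.8840
r_3 = 31.6212 / 248.8840 = 0.127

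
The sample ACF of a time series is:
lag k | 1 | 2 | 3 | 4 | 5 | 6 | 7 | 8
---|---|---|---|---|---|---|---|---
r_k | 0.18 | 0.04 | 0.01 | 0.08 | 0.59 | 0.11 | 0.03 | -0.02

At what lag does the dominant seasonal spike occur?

The largest autocorrelation is r_5 = 0.59; the remaining lags stay at or below 0.18.
The dominant spike at lag 5 indicates a seasonal period of 5.

5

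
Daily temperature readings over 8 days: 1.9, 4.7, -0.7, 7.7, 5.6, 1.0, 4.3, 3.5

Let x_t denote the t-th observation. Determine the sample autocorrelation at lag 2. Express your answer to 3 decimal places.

Mean x̄ = (1.9 + 4.7 − 0.7 + 7.7 + 5.6 + 1.0 + 4.3 + 3.5)/8 = 3.5000
Deviations from mean: -1.6000, 1.2000, -4.2000, 4.2000, 2.1000, -2.5000, 0.8000, 0.0000
Numerator Σ_{t=1}^{6}(x_t−x̄)(x_{t+2}−x̄) = -5.8800
Denominator Σ(x_t−x̄)² = 50.5800
r_2 = -5.8800 / 50.5800 = -0.116

-0.116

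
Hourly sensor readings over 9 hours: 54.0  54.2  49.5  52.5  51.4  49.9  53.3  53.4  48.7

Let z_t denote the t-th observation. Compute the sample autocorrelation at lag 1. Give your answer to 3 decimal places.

-0.200

Mean z̄ = (54.0 + 54.2 + 49.5 + 52.5 + 51.4 + 49.9 + 53.3 + 53.4 + 48.7)/9 = 51.8778
Numerator Σ_{t=1}^{8}(z_t−z̄)(z_{t+1}−z̄) = -6.9105
Denominator Σ(z_t−z̄)² = 34.5156
r_1 = -6.9105 / 34.5156 = -0.200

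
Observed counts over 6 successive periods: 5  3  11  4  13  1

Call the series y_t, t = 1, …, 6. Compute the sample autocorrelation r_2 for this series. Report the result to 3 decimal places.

Mean ȳ = (5 + 3 + 11 + 4 + 13 + 1)/6 = 6.1667
Deviations from mean: -1.1667, -3.1667, 4.8333, -2.1667, 6.8333, -5.1667
Σ(y_t−ȳ)(y_{t+2}−ȳ) = (-5.6389) + (6.8611) + (33.0278) + (11.1944) = 45.4444
Denominator Σ(y_t−ȳ)² = 112.8333
r_2 = 45.4444 / 112.8333 = 0.403

0.403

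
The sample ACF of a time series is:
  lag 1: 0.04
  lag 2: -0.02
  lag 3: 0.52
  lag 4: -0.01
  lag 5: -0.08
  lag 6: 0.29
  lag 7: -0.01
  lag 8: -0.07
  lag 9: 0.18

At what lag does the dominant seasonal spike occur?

The largest autocorrelation is r_3 = 0.52, with weaker echoes at lags 6 (0.29) and 9 (0.18); the remaining lags stay at or below 0.04.
The dominant spike at lag 3 indicates a seasonal period of 3.

3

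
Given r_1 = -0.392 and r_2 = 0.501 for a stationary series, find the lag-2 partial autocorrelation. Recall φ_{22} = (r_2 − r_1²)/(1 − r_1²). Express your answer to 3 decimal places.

φ_{22} = (r_2 − r_1²) / (1 − r_1²)
r_1² = (-0.392)² = 0.153664
Numerator = 0.501 − 0.1537 = 0.3473; denominator = 1 − 0.1537 = 0.8463
φ_{22} = 0.3473 / 0.8463 = 0.410

0.410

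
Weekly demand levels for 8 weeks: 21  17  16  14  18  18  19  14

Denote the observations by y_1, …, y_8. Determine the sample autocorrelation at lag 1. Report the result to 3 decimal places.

-0.074

Mean ȳ = (21 + 17 + 16 + 14 + 18 + 18 + 19 + 14)/8 = 17.1250
Σ(y_t−ȳ)(y_{t+1}−ȳ) = (-0.4844) + (0.1406) + (3.5156) + (-2.7344) + (0.7656) + (1.6406) + (-5.8594) = -3.0156
Denominator Σ(y_t−ȳ)² = 40.8750
r_1 = -3.0156 / 40.8750 = -0.074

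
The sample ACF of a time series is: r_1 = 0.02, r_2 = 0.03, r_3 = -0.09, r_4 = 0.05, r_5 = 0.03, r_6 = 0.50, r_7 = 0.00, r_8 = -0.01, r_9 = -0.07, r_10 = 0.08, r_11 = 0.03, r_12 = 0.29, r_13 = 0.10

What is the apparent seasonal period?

The largest autocorrelation is r_6 = 0.50, with a weaker echo at lag 12 (0.29); the remaining lags stay at or below 0.10.
The dominant spike at lag 6 indicates a seasonal period of 6.

6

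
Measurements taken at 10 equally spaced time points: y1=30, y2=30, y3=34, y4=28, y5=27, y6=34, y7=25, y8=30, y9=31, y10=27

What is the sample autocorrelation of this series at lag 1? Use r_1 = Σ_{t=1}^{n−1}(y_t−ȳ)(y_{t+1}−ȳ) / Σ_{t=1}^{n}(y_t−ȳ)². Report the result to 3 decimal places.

Mean ȳ = (30 + 30 + 34 + 28 + 27 + 34 + 25 + 30 + 31 + 27)/10 = 29.6000
Numerator Σ_{t=1}^{9}(y_t−ȳ)(y_{t+1}−ȳ) = -37.5600
Denominator Σ(y_t−ȳ)² = 78.4000
r_1 = -37.5600 / 78.4000 = -0.479

-0.479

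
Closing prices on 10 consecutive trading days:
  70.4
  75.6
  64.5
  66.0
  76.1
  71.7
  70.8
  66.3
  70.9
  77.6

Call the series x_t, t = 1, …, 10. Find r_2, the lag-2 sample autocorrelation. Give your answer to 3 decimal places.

-0.504

Mean x̄ = (70.4 + 75.6 + 64.5 + 66.0 + 76.1 + 71.7 + 70.8 + 66.3 + 70.9 + 77.6)/10 = 70.9900
Numerator Σ_{t=1}^{8}(x_t−x̄)(x_{t+2}−x̄) = -91.1662
Denominator Σ(x_t−x̄)² = 180.9690
r_2 = -91.1662 / 180.9690 = -0.504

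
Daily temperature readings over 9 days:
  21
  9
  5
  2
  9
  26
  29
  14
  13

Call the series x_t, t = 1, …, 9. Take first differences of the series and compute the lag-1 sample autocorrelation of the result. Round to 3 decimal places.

0.249

First differences Δx: -12, -4, -3, 7, 17, 3, -15, -1
Mean of differences = -1.0000
Numerator Σ(Δx_t−Δx̄)(Δx_{t+1}−Δx̄) = 183.0000
Denominator Σ(Δx_t−Δx̄)² = 734.0000
r_1(Δx) = 183.0000 / 734.0000 = 0.249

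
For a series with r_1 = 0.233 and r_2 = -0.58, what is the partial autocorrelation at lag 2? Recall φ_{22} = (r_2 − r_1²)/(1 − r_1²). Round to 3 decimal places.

-0.671

φ_{22} = (r_2 − r_1²) / (1 − r_1²)
r_1² = (0.233)² = 0.054289
Numerator = -0.58 − 0.0543 = -0.6343; denominator = 1 − 0.0543 = 0.9457
φ_{22} = -0.6343 / 0.9457 = -0.671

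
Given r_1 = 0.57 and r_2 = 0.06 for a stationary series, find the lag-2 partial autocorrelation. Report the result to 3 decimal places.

-0.392

φ_{22} = (r_2 − r_1²) / (1 − r_1²)
r_1² = (0.57)² = 0.3249
Numerator = 0.06 − 0.3249 = -0.2649; denominator = 1 − 0.3249 = 0.6751
φ_{22} = -0.2649 / 0.6751 = -0.392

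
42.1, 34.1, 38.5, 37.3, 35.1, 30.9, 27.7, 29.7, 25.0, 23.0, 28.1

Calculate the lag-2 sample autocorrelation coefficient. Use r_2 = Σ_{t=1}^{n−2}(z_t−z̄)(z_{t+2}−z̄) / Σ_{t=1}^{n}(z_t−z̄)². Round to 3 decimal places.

0.444

Mean z̄ = (42.1 + 34.1 + 38.5 + 37.3 + 35.1 + 30.9 + 27.7 + 29.7 + 25.0 + 23.0 + 28.1)/11 = 31.9545
Numerator Σ_{t=1}^{9}(z_t−z̄)(z_{t+2}−z̄) = 158.4050
Denominator Σ(z_t−z̄)² = 356.5473
r_2 = 158.4050 / 356.5473 = 0.444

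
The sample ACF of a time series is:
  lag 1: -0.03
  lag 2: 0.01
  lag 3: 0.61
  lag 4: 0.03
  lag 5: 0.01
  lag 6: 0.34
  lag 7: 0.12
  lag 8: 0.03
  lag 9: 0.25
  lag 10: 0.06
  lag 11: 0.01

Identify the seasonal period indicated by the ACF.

3

The largest autocorrelation is r_3 = 0.61, with weaker echoes at lags 6 (0.34) and 9 (0.25); the remaining lags stay at or below 0.12.
The dominant spike at lag 3 indicates a seasonal period of 3.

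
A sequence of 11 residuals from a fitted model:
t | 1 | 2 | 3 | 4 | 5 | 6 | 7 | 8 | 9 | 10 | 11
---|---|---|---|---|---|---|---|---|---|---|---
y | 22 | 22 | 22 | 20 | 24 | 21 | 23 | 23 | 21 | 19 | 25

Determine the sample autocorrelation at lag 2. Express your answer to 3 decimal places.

-0.133

Mean ȳ = (22 + 22 + 22 + 20 + 24 + 21 + 23 + 23 + 21 + 19 + 25)/11 = 22.0000
Numerator Σ_{t=1}^{9}(y_t−ȳ)(y_{t+2}−ȳ) = -4.0000
Denominator Σ(y_t−ȳ)² = 30.0000
r_2 = -4.0000 / 30.0000 = -0.133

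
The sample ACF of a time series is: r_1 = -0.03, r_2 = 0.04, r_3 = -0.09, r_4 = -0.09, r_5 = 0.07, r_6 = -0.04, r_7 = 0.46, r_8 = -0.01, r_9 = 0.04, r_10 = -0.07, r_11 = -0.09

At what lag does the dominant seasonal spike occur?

The largest autocorrelation is r_7 = 0.46; the remaining lags stay at or below 0.07.
The dominant spike at lag 7 indicates a seasonal period of 7.

7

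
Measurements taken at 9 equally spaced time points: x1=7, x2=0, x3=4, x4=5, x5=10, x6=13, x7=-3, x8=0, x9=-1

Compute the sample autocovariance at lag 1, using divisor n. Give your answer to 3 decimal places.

3.678

Mean x̄ = (7 + 0 + 4 + 5 + 10 + 13 − 3 + 0 − 1)/9 = 3.8889
Σ_{t=1}^{8}(x_t−x̄)(x_{t+1}−x̄) = 33.0988
γ_1 = 33.0988 / 9 = 3.678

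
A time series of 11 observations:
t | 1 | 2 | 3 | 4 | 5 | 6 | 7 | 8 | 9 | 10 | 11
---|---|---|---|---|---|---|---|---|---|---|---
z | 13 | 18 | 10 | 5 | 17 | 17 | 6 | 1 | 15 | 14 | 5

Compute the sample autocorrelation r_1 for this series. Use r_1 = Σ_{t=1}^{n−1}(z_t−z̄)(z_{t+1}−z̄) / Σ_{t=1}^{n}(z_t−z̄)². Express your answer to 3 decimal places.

-0.037

Mean z̄ = (13 + 18 + 10 + 5 + 17 + 17 + 6 + 1 + 15 + 14 + 5)/11 = 11.0000
Numerator Σ_{t=1}^{10}(z_t−z̄)(z_{t+1}−z̄) = -13.0000
Denominator Σ(z_t−z̄)² = 348.0000
r_1 = -13.0000 / 348.0000 = -0.037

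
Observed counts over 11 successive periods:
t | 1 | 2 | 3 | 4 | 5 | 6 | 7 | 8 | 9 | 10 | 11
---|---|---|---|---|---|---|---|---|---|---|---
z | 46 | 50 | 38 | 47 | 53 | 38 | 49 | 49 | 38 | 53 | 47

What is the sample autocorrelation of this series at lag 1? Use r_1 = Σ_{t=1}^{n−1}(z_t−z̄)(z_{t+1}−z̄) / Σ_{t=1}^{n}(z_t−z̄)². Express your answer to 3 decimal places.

-0.544

Mean z̄ = (46 + 50 + 38 + 47 + 53 + 38 + 49 + 49 + 38 + 53 + 47)/11 = 46.1818
Numerator Σ_{t=1}^{10}(z_t−z̄)(z_{t+1}−z̄) = -177.2149
Denominator Σ(z_t−z̄)² = 325.6364
r_1 = -177.2149 / 325.6364 = -0.544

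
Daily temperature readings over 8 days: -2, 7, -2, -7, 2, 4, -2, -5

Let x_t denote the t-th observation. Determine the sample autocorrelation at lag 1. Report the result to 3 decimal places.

Mean x̄ = (-2 + 7 − 2 − 7 + 2 + 4 − 2 − 5)/8 = -0.6250
Deviations from mean: -1.3750, 7.6250, -1.3750, -6.3750, 2.6250, 4.6250, -1.3750, -4.3750
Σ(x_t−x̄)(x_{t+1}−x̄) = (-10.4844) + (-10.4844) + (8.7656) + (-16.7344) + (12.1406) + (-6.3594) + (6.0156) = -17.1406
Denominator Σ(x_t−x̄)² = 151.8750
r_1 = -17.1406 / 151.8750 = -0.113

-0.113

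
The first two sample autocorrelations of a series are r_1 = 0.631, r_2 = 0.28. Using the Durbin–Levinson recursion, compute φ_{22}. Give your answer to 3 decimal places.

-0.196

φ_{22} = (r_2 − r_1²) / (1 − r_1²)
r_1² = (0.631)² = 0.398161
Numerator = 0.28 − 0.3982 = -0.1182; denominator = 1 − 0.3982 = 0.6018
φ_{22} = -0.1182 / 0.6018 = -0.196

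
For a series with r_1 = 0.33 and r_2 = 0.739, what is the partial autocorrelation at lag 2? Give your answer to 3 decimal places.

0.707

φ_{22} = (r_2 − r_1²) / (1 − r_1²)
r_1² = (0.33)² = 0.1089
Numerator = 0.739 − 0.1089 = 0.6301; denominator = 1 − 0.1089 = 0.8911
φ_{22} = 0.6301 / 0.8911 = 0.707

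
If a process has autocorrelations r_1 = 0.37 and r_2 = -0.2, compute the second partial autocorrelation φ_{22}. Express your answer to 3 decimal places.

-0.390

φ_{22} = (r_2 − r_1²) / (1 − r_1²)
r_1² = (0.37)² = 0.1369
Numerator = -0.2 − 0.1369 = -0.3369; denominator = 1 − 0.1369 = 0.8631
φ_{22} = -0.3369 / 0.8631 = -0.390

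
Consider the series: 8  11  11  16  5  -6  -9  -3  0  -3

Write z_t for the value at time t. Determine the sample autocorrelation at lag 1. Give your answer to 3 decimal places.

Mean z̄ = (8 + 11 + 11 + 16 + 5 − 6 − 9 − 3 + 0 − 3)/10 = 3.0000
Numerator Σ_{t=1}^{9}(z_t−z̄)(z_{t+1}−z̄) = 432.0000
Denominator Σ(z_t−z̄)² = 632.0000
r_1 = 432.0000 / 632.0000 = 0.684

0.684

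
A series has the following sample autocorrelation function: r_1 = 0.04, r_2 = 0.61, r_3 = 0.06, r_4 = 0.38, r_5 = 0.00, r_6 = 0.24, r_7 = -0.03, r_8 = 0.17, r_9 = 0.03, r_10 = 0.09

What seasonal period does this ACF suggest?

2

The largest autocorrelation is r_2 = 0.61, with weaker echoes at lags 4 (0.38), 6 (0.24) and 8 (0.17); the remaining lags stay at or below 0.09.
The dominant spike at lag 2 indicates a seasonal period of 2.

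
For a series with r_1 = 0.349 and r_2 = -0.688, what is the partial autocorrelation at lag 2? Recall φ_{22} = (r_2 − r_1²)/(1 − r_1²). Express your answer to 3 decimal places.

-0.922

φ_{22} = (r_2 − r_1²) / (1 − r_1²)
r_1² = (0.349)² = 0.121801
Numerator = -0.688 − 0.1218 = -0.8098; denominator = 1 − 0.1218 = 0.8782
φ_{22} = -0.8098 / 0.8782 = -0.922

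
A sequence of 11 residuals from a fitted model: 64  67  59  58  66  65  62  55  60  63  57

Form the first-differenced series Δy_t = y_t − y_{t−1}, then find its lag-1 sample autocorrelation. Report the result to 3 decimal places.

-0.188

First differences Δy: 3, -8, -1, 8, -1, -3, -7, 5, 3, -6
Mean of differences = -0.7000
Numerator Σ(Δy_t−Δȳ)(Δy_{t+1}−Δȳ) = -49.2900
Denominator Σ(Δy_t−Δȳ)² = 262.1000
r_1(Δy) = -49.2900 / 262.1000 = -0.188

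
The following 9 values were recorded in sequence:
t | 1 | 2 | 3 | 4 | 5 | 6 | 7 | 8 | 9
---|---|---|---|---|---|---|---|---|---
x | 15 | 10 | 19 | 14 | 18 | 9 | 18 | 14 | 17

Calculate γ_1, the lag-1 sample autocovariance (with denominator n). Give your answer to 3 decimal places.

Mean x̄ = (15 + 10 + 19 + 14 + 18 + 9 + 18 + 14 + 17)/9 = 14.8889
Σ_{t=1}^{8}(x_t−x̄)(x_{t+1}−x̄) = -68.3457
γ_1 = -68.3457 / 9 = -7.594

-7.594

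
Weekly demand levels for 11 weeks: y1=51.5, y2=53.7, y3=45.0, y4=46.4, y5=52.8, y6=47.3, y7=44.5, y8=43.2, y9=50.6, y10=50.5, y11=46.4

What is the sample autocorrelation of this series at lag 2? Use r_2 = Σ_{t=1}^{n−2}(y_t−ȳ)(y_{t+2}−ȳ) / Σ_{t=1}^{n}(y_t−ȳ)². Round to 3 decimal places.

-0.539

Mean ȳ = (51.5 + 53.7 + 45.0 + 46.4 + 52.8 + 47.3 + 44.5 + 43.2 + 50.6 + 50.5 + 46.4)/11 = 48.3545
Numerator Σ_{t=1}^{9}(y_t−ȳ)(y_{t+2}−ȳ) = -69.6532
Denominator Σ(y_t−ȳ)² = 129.3073
r_2 = -69.6532 / 129.3073 = -0.539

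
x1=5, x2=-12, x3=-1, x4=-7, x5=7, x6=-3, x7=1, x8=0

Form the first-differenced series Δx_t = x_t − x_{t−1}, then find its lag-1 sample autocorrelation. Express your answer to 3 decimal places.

-0.678

First differences Δx: -17, 11, -6, 14, -10, 4, -1
Mean of differences = -0.7143
Numerator Σ(Δx_t−Δx̄)(Δx_{t+1}−Δx̄) = -512.2245
Denominator Σ(Δx_t−Δx̄)² = 755.4286
r_1(Δx) = -512.2245 / 755.4286 = -0.678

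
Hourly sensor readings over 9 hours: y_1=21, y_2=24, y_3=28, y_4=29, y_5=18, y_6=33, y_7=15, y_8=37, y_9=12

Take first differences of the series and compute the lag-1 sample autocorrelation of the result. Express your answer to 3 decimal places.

-0.759

First differences Δy: 3, 4, 1, -11, 15, -18, 22, -25
Mean of differences = -1.1250
Numerator Σ(Δy_t−Δȳ)(Δy_{t+1}−Δȳ) = -1362.6406
Denominator Σ(Δy_t−Δȳ)² = 1794.8750
r_1(Δy) = -1362.6406 / 1794.8750 = -0.759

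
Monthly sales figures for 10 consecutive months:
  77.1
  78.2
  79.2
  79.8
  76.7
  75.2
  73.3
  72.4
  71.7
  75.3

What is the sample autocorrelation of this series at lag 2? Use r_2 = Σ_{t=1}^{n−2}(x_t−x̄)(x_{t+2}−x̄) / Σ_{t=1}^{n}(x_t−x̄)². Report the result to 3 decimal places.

Mean x̄ = (77.1 + 78.2 + 79.2 + 79.8 + 76.7 + 75.2 + 73.3 + 72.4 + 71.7 + 75.3)/10 = 75.8900
Numerator Σ_{t=1}^{8}(x_t−x̄)(x_{t+2}−x̄) = 26.2418
Denominator Σ(x_t−x̄)² = 70.9690
r_2 = 26.2418 / 70.9690 = 0.370

0.370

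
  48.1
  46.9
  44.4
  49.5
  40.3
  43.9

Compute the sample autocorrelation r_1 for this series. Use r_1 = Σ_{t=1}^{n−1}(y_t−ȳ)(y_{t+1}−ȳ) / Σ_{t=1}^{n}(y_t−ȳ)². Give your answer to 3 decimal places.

-0.266

Mean ȳ = (48.1 + 46.9 + 44.4 + 49.5 + 40.3 + 43.9)/6 = 45.5167
Deviations from mean: 2.5833, 1.3833, -1.1167, 3.9833, -5.2167, -1.6167
Numerator Σ_{t=1}^{5}(y_t−ȳ)(y_{t+1}−ȳ) = -14.7653
Denominator Σ(y_t−ȳ)² = 55.5283
r_1 = -14.7653 / 55.5283 = -0.266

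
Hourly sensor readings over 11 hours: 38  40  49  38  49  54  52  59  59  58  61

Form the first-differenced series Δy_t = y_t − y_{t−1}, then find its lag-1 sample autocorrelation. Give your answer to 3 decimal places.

First differences Δy: 2, 9, -11, 11, 5, -2, 7, 0, -1, 3
Mean of differences = 2.3000
Numerator Σ(Δy_t−Δȳ)(Δy_{t+1}−Δȳ) = -220.6900
Denominator Σ(Δy_t−Δȳ)² = 362.1000
r_1(Δy) = -220.6900 / 362.1000 = -0.609

-0.609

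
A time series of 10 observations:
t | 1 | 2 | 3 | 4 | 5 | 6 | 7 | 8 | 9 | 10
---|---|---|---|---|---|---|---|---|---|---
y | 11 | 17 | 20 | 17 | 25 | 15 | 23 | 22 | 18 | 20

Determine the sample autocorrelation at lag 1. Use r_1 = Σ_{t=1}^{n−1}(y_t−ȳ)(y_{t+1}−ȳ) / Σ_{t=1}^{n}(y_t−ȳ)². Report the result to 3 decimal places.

-0.205

Mean ȳ = (11 + 17 + 20 + 17 + 25 + 15 + 23 + 22 + 18 + 20)/10 = 18.8000
Numerator Σ_{t=1}^{9}(y_t−ȳ)(y_{t+1}−ȳ) = -31.0400
Denominator Σ(y_t−ȳ)² = 151.6000
r_1 = -31.0400 / 151.6000 = -0.205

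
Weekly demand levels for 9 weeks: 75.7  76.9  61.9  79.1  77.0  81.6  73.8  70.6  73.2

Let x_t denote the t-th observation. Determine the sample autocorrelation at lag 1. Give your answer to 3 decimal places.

-0.204

Mean x̄ = (75.7 + 76.9 + 61.9 + 79.1 + 77.0 + 81.6 + 73.8 + 70.6 + 73.2)/9 = 74.4222
Numerator Σ_{t=1}^{8}(x_t−x̄)(x_{t+1}−x̄) = -53.2927
Denominator Σ(x_t−x̄)² = 261.1156
r_1 = -53.2927 / 261.1156 = -0.204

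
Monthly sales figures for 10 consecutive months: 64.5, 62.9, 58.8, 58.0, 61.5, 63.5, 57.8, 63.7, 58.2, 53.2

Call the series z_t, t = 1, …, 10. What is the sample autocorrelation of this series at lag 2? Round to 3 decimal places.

-0.278

Mean z̄ = (64.5 + 62.9 + 58.8 + 58.0 + 61.5 + 63.5 + 57.8 + 63.7 + 58.2 + 53.2)/10 = 60.2100
Numerator Σ_{t=1}^{8}(z_t−z̄)(z_{t+2}−z̄) = -32.3312
Denominator Σ(z_t−z̄)² = 116.1690
r_2 = -32.3312 / 116.1690 = -0.278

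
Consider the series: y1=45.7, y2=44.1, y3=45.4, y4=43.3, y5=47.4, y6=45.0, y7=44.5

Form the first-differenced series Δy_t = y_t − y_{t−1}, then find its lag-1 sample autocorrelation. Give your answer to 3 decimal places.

First differences Δy: -1.6, 1.3, -2.1, 4.1, -2.4, -0.5
Mean of differences = -0.2000
Numerator Σ(Δy_t−Δȳ)(Δy_{t+1}−Δȳ) = -21.9200
Denominator Σ(Δy_t−Δȳ)² = 31.2400
r_1(Δy) = -21.9200 / 31.2400 = -0.702

-0.702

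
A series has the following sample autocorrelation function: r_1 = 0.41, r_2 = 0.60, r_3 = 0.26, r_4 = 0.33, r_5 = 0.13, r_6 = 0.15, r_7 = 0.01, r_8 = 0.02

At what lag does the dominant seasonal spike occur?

2

The largest autocorrelation is r_2 = 0.60; the remaining lags stay at or below 0.41.
The dominant spike at lag 2 indicates a seasonal period of 2.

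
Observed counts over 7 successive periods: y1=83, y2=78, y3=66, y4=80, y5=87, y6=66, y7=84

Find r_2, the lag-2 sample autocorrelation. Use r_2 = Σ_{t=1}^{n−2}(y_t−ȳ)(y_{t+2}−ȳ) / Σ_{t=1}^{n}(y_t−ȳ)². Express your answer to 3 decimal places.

Mean ȳ = (83 + 78 + 66 + 80 + 87 + 66 + 84)/7 = 77.7143
Σ(y_t−ȳ)(y_{t+2}−ȳ) = (-61.9184) + (0.6531) + (-108.7755) + (-26.7755) + (58.3673) = -138.4490
Denominator Σ(y_t−ȳ)² = 433.4286
r_2 = -138.4490 / 433.4286 = -0.319

-0.319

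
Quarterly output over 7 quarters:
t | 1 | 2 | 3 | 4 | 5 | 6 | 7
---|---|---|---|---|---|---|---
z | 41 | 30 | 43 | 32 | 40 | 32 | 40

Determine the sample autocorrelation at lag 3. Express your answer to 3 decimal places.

Mean z̄ = (41 + 30 + 43 + 32 + 40 + 32 + 40)/7 = 36.8571
Deviations from mean: 4.1429, -6.8571, 6.1429, -4.8571, 3.1429, -4.8571, 3.1429
Σ(z_t−z̄)(z_{t+3}−z̄) = (-20.1224) + (-21.5510) + (-29.8367) + (-15.2653) = -86.7755
Denominator Σ(z_t−z̄)² = 168.8571
r_3 = -86.7755 / 168.8571 = -0.514

-0.514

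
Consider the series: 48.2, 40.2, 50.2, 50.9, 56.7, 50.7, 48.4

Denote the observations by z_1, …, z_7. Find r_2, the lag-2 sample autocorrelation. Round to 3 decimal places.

Mean z̄ = (48.2 + 40.2 + 50.2 + 50.9 + 56.7 + 50.7 + 48.4)/7 = 49.3286
Deviations from mean: -1.1286, -9.1286, 0.8714, 1.5714, 7.3714, 1.3714, -0.9286
Σ(z_t−z̄)(z_{t+2}−z̄) = (-0.9835) + (-14.3449) + (6.4237) + (2.1551) + (-6.8449) = -13.5945
Denominator Σ(z_t−z̄)² = 144.9143
r_2 = -13.5945 / 144.9143 = -0.094

-0.094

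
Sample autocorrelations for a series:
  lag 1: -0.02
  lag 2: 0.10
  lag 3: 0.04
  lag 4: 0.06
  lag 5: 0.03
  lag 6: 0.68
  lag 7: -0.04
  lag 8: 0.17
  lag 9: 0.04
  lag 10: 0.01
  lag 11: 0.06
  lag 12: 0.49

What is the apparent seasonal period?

6

The largest autocorrelation is r_6 = 0.68, with a weaker echo at lag 12 (0.49); the remaining lags stay at or below 0.17.
The dominant spike at lag 6 indicates a seasonal period of 6.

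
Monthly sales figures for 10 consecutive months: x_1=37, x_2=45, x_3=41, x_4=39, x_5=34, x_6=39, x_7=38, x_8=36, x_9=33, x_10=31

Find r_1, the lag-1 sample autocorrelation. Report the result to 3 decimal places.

Mean x̄ = (37 + 45 + 41 + 39 + 34 + 39 + 38 + 36 + 33 + 31)/10 = 37.3000
Numerator Σ_{t=1}^{9}(x_t−x̄)(x_{t+1}−x̄) = 54.2100
Denominator Σ(x_t−x̄)² = 150.1000
r_1 = 54.2100 / 150.1000 = 0.361

0.361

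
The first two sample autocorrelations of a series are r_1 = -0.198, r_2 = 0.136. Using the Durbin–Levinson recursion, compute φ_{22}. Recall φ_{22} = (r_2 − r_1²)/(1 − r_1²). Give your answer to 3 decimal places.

0.101

φ_{22} = (r_2 − r_1²) / (1 − r_1²)
r_1² = (-0.198)² = 0.039204
Numerator = 0.136 − 0.0392 = 0.0968; denominator = 1 − 0.0392 = 0.9608
φ_{22} = 0.0968 / 0.9608 = 0.101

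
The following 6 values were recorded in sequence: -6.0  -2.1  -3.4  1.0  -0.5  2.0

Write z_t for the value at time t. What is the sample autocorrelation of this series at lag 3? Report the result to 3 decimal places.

Mean z̄ = (-6.0 − 2.1 − 3.4 + 1.0 − 0.5 + 2.0)/6 = -1.5000
Deviations from mean: -4.5000, -0.6000, -1.9000, 2.5000, 1.0000, 3.5000
Σ(z_t−z̄)(z_{t+3}−z̄) = (-11.2500) + (-0.6000) + (-6.6500) = -18.5000
Denominator Σ(z_t−z̄)² = 43.7200
r_3 = -18.5000 / 43.7200 = -0.423

-0.423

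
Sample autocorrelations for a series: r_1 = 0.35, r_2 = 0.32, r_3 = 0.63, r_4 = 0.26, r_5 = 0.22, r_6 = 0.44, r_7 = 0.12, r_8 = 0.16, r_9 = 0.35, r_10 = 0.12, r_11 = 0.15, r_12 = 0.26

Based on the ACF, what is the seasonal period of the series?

The largest autocorrelation is r_3 = 0.63, with a weaker echo at lag 6 (0.44); the remaining lags stay at or below 0.35. The elevated value at lag 1 (0.35), dropping to 0.32 at lag 2, reflects decaying short-term dependence rather than seasonality.
The dominant spike at lag 3 indicates a seasonal period of 3.

3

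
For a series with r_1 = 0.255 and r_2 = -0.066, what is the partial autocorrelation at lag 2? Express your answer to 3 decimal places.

φ_{22} = (r_2 − r_1²) / (1 − r_1²)
r_1² = (0.255)² = 0.065025
Numerator = -0.066 − 0.0650 = -0.1310; denominator = 1 − 0.0650 = 0.9350
φ_{22} = -0.1310 / 0.9350 = -0.140

-0.140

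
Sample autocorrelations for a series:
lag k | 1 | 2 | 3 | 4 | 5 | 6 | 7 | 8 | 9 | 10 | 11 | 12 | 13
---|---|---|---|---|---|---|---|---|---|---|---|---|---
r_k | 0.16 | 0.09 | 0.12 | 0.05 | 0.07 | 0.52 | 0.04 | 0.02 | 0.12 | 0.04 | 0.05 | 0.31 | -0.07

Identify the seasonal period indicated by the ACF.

The largest autocorrelation is r_6 = 0.52, with a weaker echo at lag 12 (0.31); the remaining lags stay at or below 0.16.
The dominant spike at lag 6 indicates a seasonal period of 6.

6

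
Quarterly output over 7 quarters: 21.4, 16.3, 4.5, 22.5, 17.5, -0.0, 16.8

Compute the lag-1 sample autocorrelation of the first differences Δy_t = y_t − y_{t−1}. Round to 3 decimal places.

-0.420

First differences Δy: -5.1, -11.8, 18.0, -5.0, -17.5, 16.8
Mean of differences = -0.7667
Numerator Σ(Δy_t−Δȳ)(Δy_{t+1}−Δȳ) = -461.8044
Denominator Σ(Δy_t−Δȳ)² = 1099.2133
r_1(Δy) = -461.8044 / 1099.2133 = -0.420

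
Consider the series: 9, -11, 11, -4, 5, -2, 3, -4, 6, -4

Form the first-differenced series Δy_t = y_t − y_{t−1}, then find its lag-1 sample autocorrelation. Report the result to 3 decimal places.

-0.793

First differences Δy: -20, 22, -15, 9, -7, 5, -7, 10, -10
Mean of differences = -1.4444
Numerator Σ(Δy_t−Δȳ)(Δy_{t+1}−Δȳ) = -1185.5309
Denominator Σ(Δy_t−Δȳ)² = 1494.2222
r_1(Δy) = -1185.5309 / 1494.2222 = -0.793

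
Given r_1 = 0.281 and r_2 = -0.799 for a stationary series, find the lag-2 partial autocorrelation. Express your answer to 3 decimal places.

-0.953

φ_{22} = (r_2 − r_1²) / (1 − r_1²)
r_1² = (0.281)² = 0.078961
Numerator = -0.799 − 0.0790 = -0.8780; denominator = 1 − 0.0790 = 0.9210
φ_{22} = -0.8780 / 0.9210 = -0.953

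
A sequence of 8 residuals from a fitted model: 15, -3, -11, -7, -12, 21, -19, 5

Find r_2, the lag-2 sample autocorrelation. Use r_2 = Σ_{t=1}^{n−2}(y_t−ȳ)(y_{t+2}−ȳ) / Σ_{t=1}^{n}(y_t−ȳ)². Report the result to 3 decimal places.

0.116

Mean ȳ = (15 − 3 − 11 − 7 − 12 + 21 − 19 + 5)/8 = -1.3750
Deviations from mean: 16.3750, -1.6250, -9.6250, -5.6250, -10.6250, 22.3750, -17.6250, 6.3750
Σ(y_t−ȳ)(y_{t+2}−ȳ) = (-157.6094) + (9.1406) + (102.2656) + (-125.8594) + (187.2656) + (142.6406) = 157.8438
Denominator Σ(y_t−ȳ)² = 1359.8750
r_2 = 157.8438 / 1359.8750 = 0.116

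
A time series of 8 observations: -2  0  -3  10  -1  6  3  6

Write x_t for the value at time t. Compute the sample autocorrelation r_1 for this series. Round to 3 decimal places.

-0.342

Mean x̄ = (-2 + 0 − 3 + 10 − 1 + 6 + 3 + 6)/8 = 2.3750
Σ(x_t−x̄)(x_{t+1}−x̄) = (10.3906) + (12.7656) + (-40.9844) + (-25.7344) + (-12.2344) + (2.2656) + (2.2656) = -51.2656
Denominator Σ(x_t−x̄)² = 149.8750
r_1 = -51.2656 / 149.8750 = -0.342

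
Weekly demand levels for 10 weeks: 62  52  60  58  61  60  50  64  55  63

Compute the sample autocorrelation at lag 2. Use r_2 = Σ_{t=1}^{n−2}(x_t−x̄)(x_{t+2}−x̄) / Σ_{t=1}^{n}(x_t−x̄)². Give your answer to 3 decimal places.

Mean x̄ = (62 + 52 + 60 + 58 + 61 + 60 + 50 + 64 + 55 + 63)/10 = 58.5000
Numerator Σ_{t=1}^{8}(x_t−x̄)(x_{t+2}−x̄) = 53.0000
Denominator Σ(x_t−x̄)² = 200.5000
r_2 = 53.0000 / 200.5000 = 0.264

0.264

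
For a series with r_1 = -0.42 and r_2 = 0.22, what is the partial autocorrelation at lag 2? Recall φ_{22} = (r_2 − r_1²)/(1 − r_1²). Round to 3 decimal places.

φ_{22} = (r_2 − r_1²) / (1 − r_1²)
r_1² = (-0.42)² = 0.1764
Numerator = 0.22 − 0.1764 = 0.0436; denominator = 1 − 0.1764 = 0.8236
φ_{22} = 0.0436 / 0.8236 = 0.053

0.053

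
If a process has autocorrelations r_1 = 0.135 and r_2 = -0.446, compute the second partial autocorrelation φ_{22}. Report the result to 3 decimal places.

-0.473

φ_{22} = (r_2 − r_1²) / (1 − r_1²)
r_1² = (0.135)² = 0.018225
Numerator = -0.446 − 0.0182 = -0.4642; denominator = 1 − 0.0182 = 0.9818
φ_{22} = -0.4642 / 0.9818 = -0.473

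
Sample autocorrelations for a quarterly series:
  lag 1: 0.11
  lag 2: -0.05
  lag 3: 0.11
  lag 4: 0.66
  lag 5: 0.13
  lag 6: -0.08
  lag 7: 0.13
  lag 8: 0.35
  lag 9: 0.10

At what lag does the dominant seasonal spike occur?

4

The largest autocorrelation is r_4 = 0.66, with a weaker echo at lag 8 (0.35); the remaining lags stay at or below 0.13.
The dominant spike at lag 4 indicates a seasonal period of 4.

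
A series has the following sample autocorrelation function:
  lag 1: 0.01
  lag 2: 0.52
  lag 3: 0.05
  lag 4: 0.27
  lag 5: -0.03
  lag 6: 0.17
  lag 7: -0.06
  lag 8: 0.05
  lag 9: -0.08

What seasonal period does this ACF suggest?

The largest autocorrelation is r_2 = 0.52, with weaker echoes at lags 4 (0.27) and 6 (0.17); the remaining lags stay at or below 0.05.
The dominant spike at lag 2 indicates a seasonal period of 2.

2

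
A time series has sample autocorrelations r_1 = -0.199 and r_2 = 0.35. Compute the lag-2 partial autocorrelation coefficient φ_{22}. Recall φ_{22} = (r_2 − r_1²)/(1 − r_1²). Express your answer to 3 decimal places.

0.323

φ_{22} = (r_2 − r_1²) / (1 − r_1²)
r_1² = (-0.199)² = 0.039601
Numerator = 0.35 − 0.0396 = 0.3104; denominator = 1 − 0.0396 = 0.9604
φ_{22} = 0.3104 / 0.9604 = 0.323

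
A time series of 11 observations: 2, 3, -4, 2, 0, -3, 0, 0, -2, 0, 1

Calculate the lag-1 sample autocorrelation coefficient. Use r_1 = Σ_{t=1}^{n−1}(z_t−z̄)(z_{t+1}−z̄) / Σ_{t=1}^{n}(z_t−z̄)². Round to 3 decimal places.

-0.306

Mean z̄ = (2 + 3 − 4 + 2 + 0 − 3 + 0 + 0 − 2 + 0 + 1)/11 = -0.0909
Numerator Σ_{t=1}^{10}(z_t−z̄)(z_{t+1}−z̄) = -14.3719
Denominator Σ(z_t−z̄)² = 46.9091
r_1 = -14.3719 / 46.9091 = -0.306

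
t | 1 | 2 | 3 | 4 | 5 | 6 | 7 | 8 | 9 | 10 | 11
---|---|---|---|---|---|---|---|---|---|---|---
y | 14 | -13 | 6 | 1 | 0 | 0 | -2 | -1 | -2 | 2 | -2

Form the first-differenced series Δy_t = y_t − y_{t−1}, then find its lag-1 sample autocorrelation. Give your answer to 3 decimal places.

First differences Δy: -27, 19, -5, -1, 0, -2, 1, -1, 4, -4
Mean of differences = -1.6000
Numerator Σ(Δy_t−Δȳ)(Δy_{t+1}−Δȳ) = -604.5600
Denominator Σ(Δy_t−Δȳ)² = 1128.4000
r_1(Δy) = -604.5600 / 1128.4000 = -0.536

-0.536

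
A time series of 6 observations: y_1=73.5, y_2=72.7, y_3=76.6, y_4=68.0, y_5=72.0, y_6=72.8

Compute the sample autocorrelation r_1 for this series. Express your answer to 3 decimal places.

-0.398

Mean ȳ = (73.5 + 72.7 + 76.6 + 68.0 + 72.0 + 72.8)/6 = 72.6000
Deviations from mean: 0.9000, 0.1000, 4.0000, -4.6000, -0.6000, 0.2000
Σ(y_t−ȳ)(y_{t+1}−ȳ) = (0.0900) + (0.4000) + (-18.4000) + (2.7600) + (-0.1200) = -15.2700
Denominator Σ(y_t−ȳ)² = 38.3800
r_1 = -15.2700 / 38.3800 = -0.398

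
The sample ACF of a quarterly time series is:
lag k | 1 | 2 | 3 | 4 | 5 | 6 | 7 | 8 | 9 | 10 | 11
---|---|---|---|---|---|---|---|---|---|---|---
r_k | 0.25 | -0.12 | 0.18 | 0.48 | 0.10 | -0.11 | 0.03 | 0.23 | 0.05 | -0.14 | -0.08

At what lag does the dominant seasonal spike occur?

The largest autocorrelation is r_4 = 0.48; the remaining lags stay at or below 0.25.
The dominant spike at lag 4 indicates a seasonal period of 4.

4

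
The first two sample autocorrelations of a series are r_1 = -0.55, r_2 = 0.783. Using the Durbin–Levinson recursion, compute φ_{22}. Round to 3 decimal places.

φ_{22} = (r_2 − r_1²) / (1 − r_1²)
r_1² = (-0.55)² = 0.3025
Numerator = 0.783 − 0.3025 = 0.4805; denominator = 1 − 0.3025 = 0.6975
φ_{22} = 0.4805 / 0.6975 = 0.689

0.689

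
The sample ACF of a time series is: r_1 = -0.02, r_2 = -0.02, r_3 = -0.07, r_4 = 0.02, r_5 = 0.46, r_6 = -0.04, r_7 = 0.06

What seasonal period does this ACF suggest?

The largest autocorrelation is r_5 = 0.46; the remaining lags stay at or below 0.06.
The dominant spike at lag 5 indicates a seasonal period of 5.

5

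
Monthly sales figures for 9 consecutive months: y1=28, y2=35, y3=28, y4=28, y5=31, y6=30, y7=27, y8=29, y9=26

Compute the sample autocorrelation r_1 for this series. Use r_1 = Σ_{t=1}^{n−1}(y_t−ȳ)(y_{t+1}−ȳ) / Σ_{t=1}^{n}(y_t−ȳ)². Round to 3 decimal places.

Mean ȳ = (28 + 35 + 28 + 28 + 31 + 30 + 27 + 29 + 26)/9 = 29.1111
Numerator Σ_{t=1}^{8}(y_t−ȳ)(y_{t+1}−ȳ) = -13.5679
Denominator Σ(y_t−ȳ)² = 56.8889
r_1 = -13.5679 / 56.8889 = -0.238

-0.238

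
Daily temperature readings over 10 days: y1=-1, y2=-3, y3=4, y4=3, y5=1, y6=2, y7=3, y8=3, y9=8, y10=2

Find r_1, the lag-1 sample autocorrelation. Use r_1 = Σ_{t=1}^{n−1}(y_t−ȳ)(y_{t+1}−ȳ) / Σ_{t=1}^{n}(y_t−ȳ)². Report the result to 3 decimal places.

Mean ȳ = (-1 − 3 + 4 + 3 + 1 + 2 + 3 + 3 + 8 + 2)/10 = 2.2000
Numerator Σ_{t=1}^{9}(y_t−ȳ)(y_{t+1}−ȳ) = 11.9600
Denominator Σ(y_t−ȳ)² = 77.6000
r_1 = 11.9600 / 77.6000 = 0.154

0.154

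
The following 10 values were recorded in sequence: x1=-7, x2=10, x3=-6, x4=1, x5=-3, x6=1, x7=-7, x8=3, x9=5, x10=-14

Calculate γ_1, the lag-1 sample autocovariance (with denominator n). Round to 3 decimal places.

Mean x̄ = (-7 + 10 − 6 + 1 − 3 + 1 − 7 + 3 + 5 − 14)/10 = -1.7000
Σ_{t=1}^{9}(x_t−x̄)(x_{t+1}−x̄) = -221.0900
γ_1 = -221.0900 / 10 = -22.109

-22.109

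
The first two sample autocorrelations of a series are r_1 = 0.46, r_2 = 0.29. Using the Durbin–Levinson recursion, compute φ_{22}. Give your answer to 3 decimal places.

0.099

φ_{22} = (r_2 − r_1²) / (1 − r_1²)
r_1² = (0.46)² = 0.2116
Numerator = 0.29 − 0.2116 = 0.0784; denominator = 1 − 0.2116 = 0.7884
φ_{22} = 0.0784 / 0.7884 = 0.099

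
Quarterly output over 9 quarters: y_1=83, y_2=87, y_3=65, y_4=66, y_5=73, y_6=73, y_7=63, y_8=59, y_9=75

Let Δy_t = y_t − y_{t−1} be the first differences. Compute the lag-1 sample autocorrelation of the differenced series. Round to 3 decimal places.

First differences Δy: 4, -22, 1, 7, 0, -10, -4, 16
Mean of differences = -1.0000
Numerator Σ(Δy_t−Δȳ)(Δy_{t+1}−Δȳ) = -156.0000
Denominator Σ(Δy_t−Δȳ)² = 914.0000
r_1(Δy) = -156.0000 / 914.0000 = -0.171

-0.171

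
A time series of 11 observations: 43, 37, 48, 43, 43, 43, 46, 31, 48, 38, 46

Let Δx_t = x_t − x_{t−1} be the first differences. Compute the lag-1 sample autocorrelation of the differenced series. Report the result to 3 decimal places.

First differences Δx: -6, 11, -5, 0, 0, 3, -15, 17, -10, 8
Mean of differences = 0.3000
Numerator Σ(Δx_t−Δx̄)(Δx_{t+1}−Δx̄) = -671.3900
Denominator Σ(Δx_t−Δx̄)² = 868.1000
r_1(Δx) = -671.3900 / 868.1000 = -0.773

-0.773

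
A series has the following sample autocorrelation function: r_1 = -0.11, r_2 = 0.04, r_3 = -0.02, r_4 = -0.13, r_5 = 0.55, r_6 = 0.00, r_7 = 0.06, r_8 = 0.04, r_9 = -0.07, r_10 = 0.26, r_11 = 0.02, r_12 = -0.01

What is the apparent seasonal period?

The largest autocorrelation is r_5 = 0.55, with a weaker echo at lag 10 (0.26); the remaining lags stay at or below 0.06.
The dominant spike at lag 5 indicates a seasonal period of 5.

5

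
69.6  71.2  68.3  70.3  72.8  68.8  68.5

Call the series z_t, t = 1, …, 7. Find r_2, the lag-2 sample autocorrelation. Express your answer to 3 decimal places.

-0.510

Mean z̄ = (69.6 + 71.2 + 68.3 + 70.3 + 72.8 + 68.8 + 68.5)/7 = 69.9286
Deviations from mean: -0.3286, 1.2714, -1.6286, 0.3714, 2.8714, -1.1286, -1.4286
Σ(z_t−z̄)(z_{t+2}−z̄) = (0.5351) + (0.4722) + (-4.6763) + (-0.4192) + (-4.1020) = -8.1902
Denominator Σ(z_t−z̄)² = 16.0743
r_2 = -8.1902 / 16.0743 = -0.510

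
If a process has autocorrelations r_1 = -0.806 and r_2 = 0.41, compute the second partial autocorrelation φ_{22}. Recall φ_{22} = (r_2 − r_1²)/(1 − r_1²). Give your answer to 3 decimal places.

-0.684

φ_{22} = (r_2 − r_1²) / (1 − r_1²)
r_1² = (-0.806)² = 0.649636
Numerator = 0.41 − 0.6496 = -0.2396; denominator = 1 − 0.6496 = 0.3504
φ_{22} = -0.2396 / 0.3504 = -0.684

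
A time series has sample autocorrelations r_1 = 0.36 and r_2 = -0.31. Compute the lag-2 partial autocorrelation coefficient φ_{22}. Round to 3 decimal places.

φ_{22} = (r_2 − r_1²) / (1 − r_1²)
r_1² = (0.36)² = 0.1296
Numerator = -0.31 − 0.1296 = -0.4396; denominator = 1 − 0.1296 = 0.8704
φ_{22} = -0.4396 / 0.8704 = -0.505

-0.505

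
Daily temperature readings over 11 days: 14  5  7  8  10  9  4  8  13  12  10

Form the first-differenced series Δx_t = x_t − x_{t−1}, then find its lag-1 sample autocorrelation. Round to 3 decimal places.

First differences Δx: -9, 2, 1, 2, -1, -5, 4, 5, -1, -2
Mean of differences = -0.4000
Numerator Σ(Δx_t−Δx̄)(Δx_{t+1}−Δx̄) = -11.3600
Denominator Σ(Δx_t−Δx̄)² = 160.4000
r_1(Δx) = -11.3600 / 160.4000 = -0.071

-0.071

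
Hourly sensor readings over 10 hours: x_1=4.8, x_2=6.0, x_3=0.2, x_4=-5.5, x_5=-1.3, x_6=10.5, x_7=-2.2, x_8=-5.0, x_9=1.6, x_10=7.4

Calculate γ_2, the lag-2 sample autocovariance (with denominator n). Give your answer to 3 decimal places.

Mean x̄ = (4.8 + 6.0 + 0.2 − 5.5 − 1.3 + 10.5 − 2.2 − 5.0 + 1.6 + 7.4)/10 = 1.6500
Σ_{t=1}^{8}(x_t−x̄)(x_{t+2}−x̄) = -180.2100
γ_2 = -180.2100 / 10 = -18.021

-18.021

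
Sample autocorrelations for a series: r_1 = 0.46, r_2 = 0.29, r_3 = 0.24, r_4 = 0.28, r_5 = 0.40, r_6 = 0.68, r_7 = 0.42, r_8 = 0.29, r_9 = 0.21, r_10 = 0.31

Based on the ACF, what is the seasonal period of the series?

The largest autocorrelation is r_6 = 0.68; the remaining lags stay at or below 0.46. The elevated value at lag 1 (0.46), dropping to 0.29 at lag 2, reflects decaying short-term dependence rather than seasonality.
The dominant spike at lag 6 indicates a seasonal period of 6.

6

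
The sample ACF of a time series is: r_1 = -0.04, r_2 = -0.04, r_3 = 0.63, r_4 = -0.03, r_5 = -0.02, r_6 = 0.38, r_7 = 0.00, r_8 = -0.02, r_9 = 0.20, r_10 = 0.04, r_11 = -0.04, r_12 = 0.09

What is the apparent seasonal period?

The largest autocorrelation is r_3 = 0.63, with weaker echoes at lags 6 (0.38) and 9 (0.20); the remaining lags stay at or below 0.09.
The dominant spike at lag 3 indicates a seasonal period of 3.

3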